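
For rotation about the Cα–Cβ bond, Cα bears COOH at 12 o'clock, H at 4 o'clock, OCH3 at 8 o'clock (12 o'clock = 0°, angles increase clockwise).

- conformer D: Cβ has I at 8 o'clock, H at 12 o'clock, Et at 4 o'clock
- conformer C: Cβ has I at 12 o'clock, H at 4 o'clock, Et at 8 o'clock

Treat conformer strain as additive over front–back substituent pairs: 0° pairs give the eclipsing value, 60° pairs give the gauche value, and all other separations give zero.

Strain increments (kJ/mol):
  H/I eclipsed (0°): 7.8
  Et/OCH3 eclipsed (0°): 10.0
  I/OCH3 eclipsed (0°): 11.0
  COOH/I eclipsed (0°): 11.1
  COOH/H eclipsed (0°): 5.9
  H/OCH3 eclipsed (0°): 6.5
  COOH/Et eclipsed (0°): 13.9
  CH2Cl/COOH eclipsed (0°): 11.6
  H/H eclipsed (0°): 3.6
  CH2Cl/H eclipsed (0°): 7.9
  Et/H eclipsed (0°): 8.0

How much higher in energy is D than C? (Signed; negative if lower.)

+0.2 kJ/mol

D is eclipsed. COOH at 0° is eclipsed with H at 0° (5.9); H at 120° is eclipsed with Et at 120° (8.0); OCH3 at 240° is eclipsed with I at 240° (11.0). Total 24.9 kJ/mol.
C is eclipsed. COOH at 0° is eclipsed with I at 0° (11.1); H at 120° is eclipsed with H at 120° (3.6); OCH3 at 240° is eclipsed with Et at 240° (10.0). Total 24.7 kJ/mol.
E(D) − E(C) = 24.9 − 24.7 = +0.2 kJ/mol.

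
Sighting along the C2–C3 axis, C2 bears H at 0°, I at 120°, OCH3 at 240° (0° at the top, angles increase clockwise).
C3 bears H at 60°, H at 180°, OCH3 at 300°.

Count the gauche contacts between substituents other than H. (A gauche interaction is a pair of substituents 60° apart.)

Non-H gauche pairs: OCH3(240°)/OCH3(300°) — 1 interaction.

1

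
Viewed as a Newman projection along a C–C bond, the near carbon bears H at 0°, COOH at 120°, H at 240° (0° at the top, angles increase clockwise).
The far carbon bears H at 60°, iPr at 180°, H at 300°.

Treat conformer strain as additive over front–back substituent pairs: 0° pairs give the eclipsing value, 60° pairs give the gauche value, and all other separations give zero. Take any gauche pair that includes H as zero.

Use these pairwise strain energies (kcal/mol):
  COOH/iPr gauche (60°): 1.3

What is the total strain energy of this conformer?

1.3 kcal/mol

This conformer (staggered): COOH–iPr gauche; 1.3 = 1.3 kcal/mol.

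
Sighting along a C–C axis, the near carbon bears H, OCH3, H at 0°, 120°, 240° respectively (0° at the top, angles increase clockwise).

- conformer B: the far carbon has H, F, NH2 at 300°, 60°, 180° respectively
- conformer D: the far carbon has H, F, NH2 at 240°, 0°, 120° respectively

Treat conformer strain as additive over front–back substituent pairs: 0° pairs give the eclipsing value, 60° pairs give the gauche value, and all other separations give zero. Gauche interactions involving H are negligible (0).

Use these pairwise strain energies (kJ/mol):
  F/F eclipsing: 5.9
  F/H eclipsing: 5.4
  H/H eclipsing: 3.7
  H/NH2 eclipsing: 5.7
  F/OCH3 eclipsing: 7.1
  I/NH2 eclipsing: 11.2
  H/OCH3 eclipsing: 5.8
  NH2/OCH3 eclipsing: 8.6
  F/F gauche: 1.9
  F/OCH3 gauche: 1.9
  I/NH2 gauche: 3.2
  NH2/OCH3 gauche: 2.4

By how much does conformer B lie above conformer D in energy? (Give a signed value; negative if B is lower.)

-13.4 kJ/mol

B (staggered): OCH3–F gauche, OCH3–NH2 gauche; 1.9 + 2.4 = 4.3 kJ/mol.
D (eclipsed): H–F eclipsed, OCH3–NH2 eclipsed, H–H eclipsed; 5.4 + 8.6 + 3.7 = 17.7 kJ/mol.
E(B) − E(D) = 4.3 − 17.7 = -13.4 kJ/mol.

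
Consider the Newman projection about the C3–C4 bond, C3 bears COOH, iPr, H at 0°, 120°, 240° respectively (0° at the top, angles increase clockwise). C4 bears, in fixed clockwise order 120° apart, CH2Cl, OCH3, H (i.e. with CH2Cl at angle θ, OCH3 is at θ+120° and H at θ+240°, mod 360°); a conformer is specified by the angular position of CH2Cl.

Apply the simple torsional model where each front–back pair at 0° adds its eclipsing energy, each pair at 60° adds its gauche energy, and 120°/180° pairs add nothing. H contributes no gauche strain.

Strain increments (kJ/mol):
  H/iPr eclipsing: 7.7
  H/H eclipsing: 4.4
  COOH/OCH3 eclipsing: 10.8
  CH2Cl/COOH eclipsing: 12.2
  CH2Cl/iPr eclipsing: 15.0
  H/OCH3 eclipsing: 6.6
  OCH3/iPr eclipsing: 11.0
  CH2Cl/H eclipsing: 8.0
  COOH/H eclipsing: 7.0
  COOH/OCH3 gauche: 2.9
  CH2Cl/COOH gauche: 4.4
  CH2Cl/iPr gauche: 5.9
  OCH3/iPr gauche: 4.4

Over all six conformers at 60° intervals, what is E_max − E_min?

CH2Cl at 0° is eclipsed. COOH at 0° is eclipsed with CH2Cl at 0° (12.2); iPr at 120° is eclipsed with OCH3 at 120° (11.0); H at 240° is eclipsed with H at 240° (4.4). Total 27.6 kJ/mol.
CH2Cl at 60° is staggered. COOH at 0° is gauche with CH2Cl at 60° (4.4); iPr at 120° is gauche with CH2Cl at 60° (5.9); iPr at 120° is gauche with OCH3 at 180° (4.4). Total 14.7 kJ/mol.
CH2Cl at 120° is eclipsed. COOH at 0° is eclipsed with H at 0° (7.0); iPr at 120° is eclipsed with CH2Cl at 120° (15.0); H at 240° is eclipsed with OCH3 at 240° (6.6). Total 28.6 kJ/mol.
CH2Cl at 180° is staggered. COOH at 0° is gauche with OCH3 at 300° (2.9); iPr at 120° is gauche with CH2Cl at 180° (5.9). Total 8.8 kJ/mol.
CH2Cl at 240° is eclipsed. COOH at 0° is eclipsed with OCH3 at 0° (10.8); iPr at 120° is eclipsed with H at 120° (7.7); H at 240° is eclipsed with CH2Cl at 240° (8.0). Total 26.5 kJ/mol.
CH2Cl at 300° is staggered. COOH at 0° is gauche with CH2Cl at 300° (4.4); COOH at 0° is gauche with OCH3 at 60° (2.9); iPr at 120° is gauche with OCH3 at 60° (4.4). Total 11.7 kJ/mol.
Max at 120° (28.6 kJ/mol), min at 180° (8.8 kJ/mol); barrier = 19.8 kJ/mol.

19.8 kJ/mol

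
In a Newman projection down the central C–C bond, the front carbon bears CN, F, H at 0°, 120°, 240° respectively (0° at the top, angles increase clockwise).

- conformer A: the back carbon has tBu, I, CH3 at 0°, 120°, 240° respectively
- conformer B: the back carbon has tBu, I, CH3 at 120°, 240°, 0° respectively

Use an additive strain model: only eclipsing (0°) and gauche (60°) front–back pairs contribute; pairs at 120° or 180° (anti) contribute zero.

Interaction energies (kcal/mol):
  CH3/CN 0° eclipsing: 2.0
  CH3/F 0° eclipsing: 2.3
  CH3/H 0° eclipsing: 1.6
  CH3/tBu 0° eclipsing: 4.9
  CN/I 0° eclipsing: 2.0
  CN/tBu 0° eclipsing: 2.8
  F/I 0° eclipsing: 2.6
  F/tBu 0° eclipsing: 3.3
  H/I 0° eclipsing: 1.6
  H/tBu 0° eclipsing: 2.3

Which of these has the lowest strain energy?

A (eclipsed): CN–tBu eclipsed, F–I eclipsed, H–CH3 eclipsed; 2.8 + 2.6 + 1.6 = 7.0 kcal/mol.
B (eclipsed): CN–CH3 eclipsed, F–tBu eclipsed, H–I eclipsed; 2.0 + 3.3 + 1.6 = 6.9 kcal/mol.
B has the lowest total (6.9 kcal/mol).

B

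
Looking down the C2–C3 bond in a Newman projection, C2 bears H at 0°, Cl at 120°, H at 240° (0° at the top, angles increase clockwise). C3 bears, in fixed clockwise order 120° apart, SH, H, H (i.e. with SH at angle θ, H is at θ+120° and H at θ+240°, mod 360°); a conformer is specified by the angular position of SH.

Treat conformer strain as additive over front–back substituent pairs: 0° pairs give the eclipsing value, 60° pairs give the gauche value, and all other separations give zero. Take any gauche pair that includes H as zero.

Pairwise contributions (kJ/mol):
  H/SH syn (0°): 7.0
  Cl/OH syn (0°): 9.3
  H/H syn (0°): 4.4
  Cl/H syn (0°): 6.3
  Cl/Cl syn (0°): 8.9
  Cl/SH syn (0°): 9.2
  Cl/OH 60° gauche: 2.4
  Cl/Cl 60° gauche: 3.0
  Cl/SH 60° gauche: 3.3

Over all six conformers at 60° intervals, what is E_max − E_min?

SH at 0° (eclipsed): H(0°)/SH(0°) eclipsed 7.0; Cl(120°)/H(120°) eclipsed 6.3; H(240°)/H(240°) eclipsed 4.4 → 17.7 kJ/mol.
SH at 60° (staggered): Cl(120°)/SH(60°) gauche 3.3 → 3.3 kJ/mol.
SH at 120° (eclipsed): H(0°)/H(0°) eclipsed 4.4; Cl(120°)/SH(120°) eclipsed 9.2; H(240°)/H(240°) eclipsed 4.4 → 18.0 kJ/mol.
SH at 180° (staggered): Cl(120°)/SH(180°) gauche 3.3 → 3.3 kJ/mol.
SH at 240° (eclipsed): H(0°)/H(0°) eclipsed 4.4; Cl(120°)/H(120°) eclipsed 6.3; H(240°)/SH(240°) eclipsed 7.0 → 17.7 kJ/mol.
SH at 300° (staggered): no non-H gauche contacts → 0.0 kJ/mol.
Max at 120° (18.0 kJ/mol), min at 300° (0.0 kJ/mol); barrier = 18.0 kJ/mol.

18.0 kJ/mol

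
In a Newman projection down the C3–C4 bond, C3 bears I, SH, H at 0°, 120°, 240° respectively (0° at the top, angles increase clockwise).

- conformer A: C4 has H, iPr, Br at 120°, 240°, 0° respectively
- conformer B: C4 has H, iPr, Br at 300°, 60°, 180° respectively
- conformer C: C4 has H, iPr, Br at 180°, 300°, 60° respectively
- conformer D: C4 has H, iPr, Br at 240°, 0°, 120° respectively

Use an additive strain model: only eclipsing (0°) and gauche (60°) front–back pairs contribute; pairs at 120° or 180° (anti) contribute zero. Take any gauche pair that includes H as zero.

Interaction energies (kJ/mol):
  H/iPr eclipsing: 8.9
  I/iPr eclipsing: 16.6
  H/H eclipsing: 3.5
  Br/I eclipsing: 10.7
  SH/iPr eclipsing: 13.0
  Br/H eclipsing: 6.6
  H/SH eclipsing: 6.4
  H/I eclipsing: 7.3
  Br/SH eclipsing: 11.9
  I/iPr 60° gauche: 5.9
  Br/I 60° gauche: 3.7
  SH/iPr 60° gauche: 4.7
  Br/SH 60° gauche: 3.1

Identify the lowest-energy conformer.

A (eclipsed): I–Br eclipsed, SH–H eclipsed, H–iPr eclipsed; 10.7 + 6.4 + 8.9 = 26.0 kJ/mol.
B (staggered): I–iPr gauche, SH–iPr gauche, SH–Br gauche; 5.9 + 4.7 + 3.1 = 13.7 kJ/mol.
C (staggered): I–iPr gauche, I–Br gauche, SH–Br gauche; 5.9 + 3.7 + 3.1 = 12.7 kJ/mol.
D (eclipsed): I–iPr eclipsed, SH–Br eclipsed, H–H eclipsed; 16.6 + 11.9 + 3.5 = 32.0 kJ/mol.
C has the lowest total (12.7 kJ/mol).

C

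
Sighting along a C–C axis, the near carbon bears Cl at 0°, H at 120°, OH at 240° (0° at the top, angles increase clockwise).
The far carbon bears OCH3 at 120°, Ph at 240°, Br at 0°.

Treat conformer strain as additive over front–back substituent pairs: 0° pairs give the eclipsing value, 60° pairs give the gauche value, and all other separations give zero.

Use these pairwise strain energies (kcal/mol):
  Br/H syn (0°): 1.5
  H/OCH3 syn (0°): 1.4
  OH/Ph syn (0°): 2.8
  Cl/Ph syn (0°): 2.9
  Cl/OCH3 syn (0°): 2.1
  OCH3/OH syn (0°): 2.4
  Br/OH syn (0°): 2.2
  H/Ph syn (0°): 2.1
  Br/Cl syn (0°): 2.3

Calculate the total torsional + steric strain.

This conformer (eclipsed): Cl(0°)/Br(0°) eclipsed 2.3; H(120°)/OCH3(120°) eclipsed 1.4; OH(240°)/Ph(240°) eclipsed 2.8 → 6.5 kcal/mol.

6.5 kcal/mol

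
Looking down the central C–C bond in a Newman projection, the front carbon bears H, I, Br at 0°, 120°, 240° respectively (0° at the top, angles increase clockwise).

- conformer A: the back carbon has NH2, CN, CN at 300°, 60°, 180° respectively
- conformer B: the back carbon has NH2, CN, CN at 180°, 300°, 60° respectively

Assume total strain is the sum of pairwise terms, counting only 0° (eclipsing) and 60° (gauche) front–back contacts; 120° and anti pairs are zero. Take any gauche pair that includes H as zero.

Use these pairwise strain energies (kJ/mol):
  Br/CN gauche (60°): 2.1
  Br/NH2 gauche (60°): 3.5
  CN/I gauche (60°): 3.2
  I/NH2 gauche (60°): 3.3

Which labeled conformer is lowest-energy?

A is staggered. I at 120° is gauche with CN at 60° (3.2); I at 120° is gauche with CN at 180° (3.2); Br at 240° is gauche with NH2 at 300° (3.5); Br at 240° is gauche with CN at 180° (2.1). Total 12.0 kJ/mol.
B is staggered. I at 120° is gauche with NH2 at 180° (3.3); I at 120° is gauche with CN at 60° (3.2); Br at 240° is gauche with NH2 at 180° (3.5); Br at 240° is gauche with CN at 300° (2.1). Total 12.1 kJ/mol.
A has the lowest total (12.0 kJ/mol).

A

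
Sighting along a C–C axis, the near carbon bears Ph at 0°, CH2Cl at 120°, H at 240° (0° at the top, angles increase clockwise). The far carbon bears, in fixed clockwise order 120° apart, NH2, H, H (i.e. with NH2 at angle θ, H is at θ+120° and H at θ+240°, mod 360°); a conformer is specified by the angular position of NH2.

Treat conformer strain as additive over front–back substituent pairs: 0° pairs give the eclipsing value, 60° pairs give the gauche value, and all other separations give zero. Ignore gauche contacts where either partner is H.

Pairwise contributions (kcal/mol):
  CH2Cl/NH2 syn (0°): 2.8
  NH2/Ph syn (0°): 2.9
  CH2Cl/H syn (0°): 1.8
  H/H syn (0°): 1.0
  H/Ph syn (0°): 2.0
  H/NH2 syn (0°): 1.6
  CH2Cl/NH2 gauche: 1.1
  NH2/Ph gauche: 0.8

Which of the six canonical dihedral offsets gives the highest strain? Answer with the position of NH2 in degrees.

NH2 at 0° (eclipsed): Ph–NH2 eclipsed, CH2Cl–H eclipsed, H–H eclipsed; 2.9 + 1.8 + 1.0 = 5.7 kcal/mol.
NH2 at 60° (staggered): Ph–NH2 gauche, CH2Cl–NH2 gauche; 0.8 + 1.1 = 1.9 kcal/mol.
NH2 at 120° (eclipsed): Ph–H eclipsed, CH2Cl–NH2 eclipsed, H–H eclipsed; 2.0 + 2.8 + 1.0 = 5.8 kcal/mol.
NH2 at 180° (staggered): CH2Cl–NH2 gauche; 1.1 = 1.1 kcal/mol.
NH2 at 240° (eclipsed): Ph–H eclipsed, CH2Cl–H eclipsed, H–NH2 eclipsed; 2.0 + 1.8 + 1.6 = 5.4 kcal/mol.
NH2 at 300° (staggered): Ph–NH2 gauche; 0.8 = 0.8 kcal/mol.
The maximum (5.8 kcal/mol) occurs with NH2 at 120°.

120°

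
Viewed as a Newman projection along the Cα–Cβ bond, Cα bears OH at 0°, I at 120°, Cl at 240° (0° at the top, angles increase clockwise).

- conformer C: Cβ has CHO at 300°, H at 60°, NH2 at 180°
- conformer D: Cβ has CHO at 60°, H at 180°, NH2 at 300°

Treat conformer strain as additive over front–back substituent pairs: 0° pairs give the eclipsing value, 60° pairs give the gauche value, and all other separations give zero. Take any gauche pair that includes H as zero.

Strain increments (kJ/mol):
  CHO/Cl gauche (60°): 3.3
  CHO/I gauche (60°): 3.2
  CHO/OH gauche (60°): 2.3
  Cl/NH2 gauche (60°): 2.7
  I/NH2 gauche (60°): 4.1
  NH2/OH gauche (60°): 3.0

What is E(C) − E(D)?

C (staggered): OH–CHO gauche, I–NH2 gauche, Cl–CHO gauche, Cl–NH2 gauche; 2.3 + 4.1 + 3.3 + 2.7 = 12.4 kJ/mol.
D (staggered): OH–CHO gauche, OH–NH2 gauche, I–CHO gauche, Cl–NH2 gauche; 2.3 + 3.0 + 3.2 + 2.7 = 11.2 kJ/mol.
E(C) − E(D) = 12.4 − 11.2 = +1.2 kJ/mol.

+1.2 kJ/mol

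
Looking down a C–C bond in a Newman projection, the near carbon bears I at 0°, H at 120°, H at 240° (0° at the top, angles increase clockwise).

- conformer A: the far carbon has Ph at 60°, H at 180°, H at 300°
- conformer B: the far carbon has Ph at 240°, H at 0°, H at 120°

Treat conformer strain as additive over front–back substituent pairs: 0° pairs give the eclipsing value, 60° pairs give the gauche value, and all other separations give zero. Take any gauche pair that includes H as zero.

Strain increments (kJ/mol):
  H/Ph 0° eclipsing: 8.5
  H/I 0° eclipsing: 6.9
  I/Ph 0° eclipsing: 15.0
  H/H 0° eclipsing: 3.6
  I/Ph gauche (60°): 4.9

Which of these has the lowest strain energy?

A

A (staggered): I–Ph gauche; 4.9 = 4.9 kJ/mol.
B (eclipsed): I–H eclipsed, H–H eclipsed, H–Ph eclipsed; 6.9 + 3.6 + 8.5 = 19.0 kJ/mol.
A has the lowest total (4.9 kJ/mol).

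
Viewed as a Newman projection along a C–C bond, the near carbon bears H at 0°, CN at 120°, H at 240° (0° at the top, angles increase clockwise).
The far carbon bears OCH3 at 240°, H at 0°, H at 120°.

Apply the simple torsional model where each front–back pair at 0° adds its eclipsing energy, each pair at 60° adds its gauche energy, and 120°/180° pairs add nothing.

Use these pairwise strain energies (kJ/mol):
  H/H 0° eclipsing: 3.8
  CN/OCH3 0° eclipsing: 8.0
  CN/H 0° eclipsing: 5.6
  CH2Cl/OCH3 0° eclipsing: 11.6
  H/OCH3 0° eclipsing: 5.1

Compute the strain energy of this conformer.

This conformer (eclipsed): H(0°)/H(0°) eclipsed 3.8; CN(120°)/H(120°) eclipsed 5.6; H(240°)/OCH3(240°) eclipsed 5.1 → 14.5 kJ/mol.

14.5 kJ/mol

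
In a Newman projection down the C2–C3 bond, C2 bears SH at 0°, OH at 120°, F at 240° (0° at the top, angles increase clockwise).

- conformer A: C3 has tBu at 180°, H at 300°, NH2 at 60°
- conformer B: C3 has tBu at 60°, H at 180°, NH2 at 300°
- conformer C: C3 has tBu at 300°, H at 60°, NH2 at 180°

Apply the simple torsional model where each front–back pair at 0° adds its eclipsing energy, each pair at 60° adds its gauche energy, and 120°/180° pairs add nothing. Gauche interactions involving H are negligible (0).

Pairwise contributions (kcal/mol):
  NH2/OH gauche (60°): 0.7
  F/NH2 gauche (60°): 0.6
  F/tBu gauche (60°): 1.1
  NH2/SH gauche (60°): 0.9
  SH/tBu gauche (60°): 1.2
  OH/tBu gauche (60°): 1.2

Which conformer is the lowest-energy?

A (staggered): SH(0°)/NH2(60°) gauche 0.9; OH(120°)/tBu(180°) gauche 1.2; OH(120°)/NH2(60°) gauche 0.7; F(240°)/tBu(180°) gauche 1.1 → 3.9 kcal/mol.
B (staggered): SH(0°)/tBu(60°) gauche 1.2; SH(0°)/NH2(300°) gauche 0.9; OH(120°)/tBu(60°) gauche 1.2; F(240°)/NH2(300°) gauche 0.6 → 3.9 kcal/mol.
C (staggered): SH(0°)/tBu(300°) gauche 1.2; OH(120°)/NH2(180°) gauche 0.7; F(240°)/tBu(300°) gauche 1.1; F(240°)/NH2(180°) gauche 0.6 → 3.6 kcal/mol.
C has the lowest total (3.6 kcal/mol).

C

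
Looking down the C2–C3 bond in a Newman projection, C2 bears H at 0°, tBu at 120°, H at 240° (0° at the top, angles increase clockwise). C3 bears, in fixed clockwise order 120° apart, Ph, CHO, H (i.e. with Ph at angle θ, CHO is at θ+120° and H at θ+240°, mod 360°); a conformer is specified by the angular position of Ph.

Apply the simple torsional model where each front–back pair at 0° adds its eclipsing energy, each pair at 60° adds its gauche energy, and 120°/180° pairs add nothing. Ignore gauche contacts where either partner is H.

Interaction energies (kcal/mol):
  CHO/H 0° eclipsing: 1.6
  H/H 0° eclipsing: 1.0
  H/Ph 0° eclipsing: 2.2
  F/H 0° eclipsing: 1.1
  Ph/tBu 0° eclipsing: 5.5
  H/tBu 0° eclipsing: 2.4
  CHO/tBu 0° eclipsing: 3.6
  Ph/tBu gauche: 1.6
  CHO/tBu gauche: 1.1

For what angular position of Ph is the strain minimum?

Ph at 0° is eclipsed. H at 0° is eclipsed with Ph at 0° (2.2); tBu at 120° is eclipsed with CHO at 120° (3.6); H at 240° is eclipsed with H at 240° (1.0). Total 6.8 kcal/mol.
Ph at 60° is staggered. tBu at 120° is gauche with Ph at 60° (1.6); tBu at 120° is gauche with CHO at 180° (1.1). Total 2.7 kcal/mol.
Ph at 120° is eclipsed. H at 0° is eclipsed with H at 0° (1.0); tBu at 120° is eclipsed with Ph at 120° (5.5); H at 240° is eclipsed with CHO at 240° (1.6). Total 8.1 kcal/mol.
Ph at 180° is staggered. tBu at 120° is gauche with Ph at 180° (1.6). Total 1.6 kcal/mol.
Ph at 240° is eclipsed. H at 0° is eclipsed with CHO at 0° (1.6); tBu at 120° is eclipsed with H at 120° (2.4); H at 240° is eclipsed with Ph at 240° (2.2). Total 6.2 kcal/mol.
Ph at 300° is staggered. tBu at 120° is gauche with CHO at 60° (1.1). Total 1.1 kcal/mol.
The minimum (1.1 kcal/mol) occurs with Ph at 300°.

300°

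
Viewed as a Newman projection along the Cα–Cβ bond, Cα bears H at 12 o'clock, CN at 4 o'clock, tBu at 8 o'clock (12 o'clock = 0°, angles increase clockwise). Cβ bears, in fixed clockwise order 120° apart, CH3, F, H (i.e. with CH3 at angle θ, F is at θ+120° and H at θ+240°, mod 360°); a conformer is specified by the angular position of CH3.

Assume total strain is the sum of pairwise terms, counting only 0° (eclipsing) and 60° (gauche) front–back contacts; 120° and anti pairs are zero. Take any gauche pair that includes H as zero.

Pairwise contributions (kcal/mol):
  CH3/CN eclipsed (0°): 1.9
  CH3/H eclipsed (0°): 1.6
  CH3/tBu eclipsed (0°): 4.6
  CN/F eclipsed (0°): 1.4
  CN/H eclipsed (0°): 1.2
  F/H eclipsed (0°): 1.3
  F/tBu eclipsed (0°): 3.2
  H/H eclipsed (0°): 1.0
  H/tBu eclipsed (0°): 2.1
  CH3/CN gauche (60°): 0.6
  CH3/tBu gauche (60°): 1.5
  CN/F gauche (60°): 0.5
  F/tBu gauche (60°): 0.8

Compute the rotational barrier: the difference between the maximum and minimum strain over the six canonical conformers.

5.2 kcal/mol

CH3 at 0° is eclipsed. H at 0° is eclipsed with CH3 at 0° (1.6); CN at 120° is eclipsed with F at 120° (1.4); tBu at 240° is eclipsed with H at 240° (2.1). Total 5.1 kcal/mol.
CH3 at 60° is staggered. CN at 120° is gauche with CH3 at 60° (0.6); CN at 120° is gauche with F at 180° (0.5); tBu at 240° is gauche with F at 180° (0.8). Total 1.9 kcal/mol.
CH3 at 120° is eclipsed. H at 0° is eclipsed with H at 0° (1.0); CN at 120° is eclipsed with CH3 at 120° (1.9); tBu at 240° is eclipsed with F at 240° (3.2). Total 6.1 kcal/mol.
CH3 at 180° is staggered. CN at 120° is gauche with CH3 at 180° (0.6); tBu at 240° is gauche with CH3 at 180° (1.5); tBu at 240° is gauche with F at 300° (0.8). Total 2.9 kcal/mol.
CH3 at 240° is eclipsed. H at 0° is eclipsed with F at 0° (1.3); CN at 120° is eclipsed with H at 120° (1.2); tBu at 240° is eclipsed with CH3 at 240° (4.6). Total 7.1 kcal/mol.
CH3 at 300° is staggered. CN at 120° is gauche with F at 60° (0.5); tBu at 240° is gauche with CH3 at 300° (1.5). Total 2.0 kcal/mol.
Max at 240° (7.1 kcal/mol), min at 60° (1.9 kcal/mol); barrier = 5.2 kcal/mol.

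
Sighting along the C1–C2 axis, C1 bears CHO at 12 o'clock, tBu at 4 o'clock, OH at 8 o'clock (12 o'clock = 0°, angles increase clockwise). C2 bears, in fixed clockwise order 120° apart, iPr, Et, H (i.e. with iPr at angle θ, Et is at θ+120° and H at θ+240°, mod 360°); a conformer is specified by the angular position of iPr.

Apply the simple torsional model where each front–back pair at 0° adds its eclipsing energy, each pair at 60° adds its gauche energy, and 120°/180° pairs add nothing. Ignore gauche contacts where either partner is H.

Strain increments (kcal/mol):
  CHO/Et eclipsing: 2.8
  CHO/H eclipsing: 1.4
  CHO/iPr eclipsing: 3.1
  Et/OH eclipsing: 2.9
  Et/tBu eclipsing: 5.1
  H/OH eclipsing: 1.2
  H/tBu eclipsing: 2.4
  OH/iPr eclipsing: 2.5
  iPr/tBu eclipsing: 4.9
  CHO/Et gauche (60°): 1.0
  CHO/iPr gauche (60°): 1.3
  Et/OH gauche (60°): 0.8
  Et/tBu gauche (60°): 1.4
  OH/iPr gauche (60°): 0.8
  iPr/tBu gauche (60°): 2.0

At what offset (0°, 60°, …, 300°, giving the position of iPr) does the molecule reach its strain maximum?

0°

iPr at 0° (eclipsed): CHO–iPr eclipsed, tBu–Et eclipsed, OH–H eclipsed; 3.1 + 5.1 + 1.2 = 9.4 kcal/mol.
iPr at 60° (staggered): CHO–iPr gauche, tBu–iPr gauche, tBu–Et gauche, OH–Et gauche; 1.3 + 2.0 + 1.4 + 0.8 = 5.5 kcal/mol.
iPr at 120° (eclipsed): CHO–H eclipsed, tBu–iPr eclipsed, OH–Et eclipsed; 1.4 + 4.9 + 2.9 = 9.2 kcal/mol.
iPr at 180° (staggered): CHO–Et gauche, tBu–iPr gauche, OH–iPr gauche, OH–Et gauche; 1.0 + 2.0 + 0.8 + 0.8 = 4.6 kcal/mol.
iPr at 240° (eclipsed): CHO–Et eclipsed, tBu–H eclipsed, OH–iPr eclipsed; 2.8 + 2.4 + 2.5 = 7.7 kcal/mol.
iPr at 300° (staggered): CHO–iPr gauche, CHO–Et gauche, tBu–Et gauche, OH–iPr gauche; 1.3 + 1.0 + 1.4 + 0.8 = 4.5 kcal/mol.
The maximum (9.4 kcal/mol) occurs with iPr at 0°.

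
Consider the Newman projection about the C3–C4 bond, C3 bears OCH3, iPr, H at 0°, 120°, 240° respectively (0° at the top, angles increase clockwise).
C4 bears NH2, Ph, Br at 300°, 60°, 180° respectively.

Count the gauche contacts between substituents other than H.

Non-H gauche pairs: OCH3(0°)/NH2(300°); OCH3(0°)/Ph(60°); iPr(120°)/Ph(60°); iPr(120°)/Br(180°) — 4 interactions.

4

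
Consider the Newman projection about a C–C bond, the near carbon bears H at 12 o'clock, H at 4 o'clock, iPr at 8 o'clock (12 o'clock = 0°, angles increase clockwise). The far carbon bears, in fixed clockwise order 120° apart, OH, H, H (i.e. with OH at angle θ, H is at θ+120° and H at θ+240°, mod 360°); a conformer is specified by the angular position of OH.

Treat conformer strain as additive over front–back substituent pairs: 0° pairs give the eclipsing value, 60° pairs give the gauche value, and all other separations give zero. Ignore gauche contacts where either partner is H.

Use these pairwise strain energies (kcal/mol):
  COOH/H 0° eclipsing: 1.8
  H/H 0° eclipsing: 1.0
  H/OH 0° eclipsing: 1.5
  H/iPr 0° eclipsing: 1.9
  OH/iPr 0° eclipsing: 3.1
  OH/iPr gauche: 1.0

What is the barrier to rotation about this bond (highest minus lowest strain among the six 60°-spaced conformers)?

5.1 kcal/mol

OH at 0° (eclipsed): H(0°)/OH(0°) eclipsed 1.5; H(120°)/H(120°) eclipsed 1.0; iPr(240°)/H(240°) eclipsed 1.9 → 4.4 kcal/mol.
OH at 60° (staggered): no non-H gauche contacts → 0.0 kcal/mol.
OH at 120° (eclipsed): H(0°)/H(0°) eclipsed 1.0; H(120°)/OH(120°) eclipsed 1.5; iPr(240°)/H(240°) eclipsed 1.9 → 4.4 kcal/mol.
OH at 180° (staggered): iPr(240°)/OH(180°) gauche 1.0 → 1.0 kcal/mol.
OH at 240° (eclipsed): H(0°)/H(0°) eclipsed 1.0; H(120°)/H(120°) eclipsed 1.0; iPr(240°)/OH(240°) eclipsed 3.1 → 5.1 kcal/mol.
OH at 300° (staggered): iPr(240°)/OH(300°) gauche 1.0 → 1.0 kcal/mol.
Max at 240° (5.1 kcal/mol), min at 60° (0.0 kcal/mol); barrier = 5.1 kcal/mol.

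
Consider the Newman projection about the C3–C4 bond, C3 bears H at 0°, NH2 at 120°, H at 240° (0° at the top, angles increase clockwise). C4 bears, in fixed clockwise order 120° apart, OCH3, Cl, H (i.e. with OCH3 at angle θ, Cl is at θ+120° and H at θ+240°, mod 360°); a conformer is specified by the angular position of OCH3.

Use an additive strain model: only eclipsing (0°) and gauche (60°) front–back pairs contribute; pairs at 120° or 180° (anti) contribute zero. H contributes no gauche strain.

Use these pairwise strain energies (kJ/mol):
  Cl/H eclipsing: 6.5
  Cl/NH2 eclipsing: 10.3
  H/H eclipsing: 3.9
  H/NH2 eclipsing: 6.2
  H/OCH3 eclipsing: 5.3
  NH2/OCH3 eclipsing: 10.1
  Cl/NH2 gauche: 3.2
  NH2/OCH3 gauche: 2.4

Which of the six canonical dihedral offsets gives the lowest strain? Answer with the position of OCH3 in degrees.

180°

OCH3 at 0° (eclipsed): H–OCH3 eclipsed, NH2–Cl eclipsed, H–H eclipsed; 5.3 + 10.3 + 3.9 = 19.5 kJ/mol.
OCH3 at 60° (staggered): NH2–OCH3 gauche, NH2–Cl gauche; 2.4 + 3.2 = 5.6 kJ/mol.
OCH3 at 120° (eclipsed): H–H eclipsed, NH2–OCH3 eclipsed, H–Cl eclipsed; 3.9 + 10.1 + 6.5 = 20.5 kJ/mol.
OCH3 at 180° (staggered): NH2–OCH3 gauche; 2.4 = 2.4 kJ/mol.
OCH3 at 240° (eclipsed): H–Cl eclipsed, NH2–H eclipsed, H–OCH3 eclipsed; 6.5 + 6.2 + 5.3 = 18.0 kJ/mol.
OCH3 at 300° (staggered): NH2–Cl gauche; 3.2 = 3.2 kJ/mol.
The minimum (2.4 kJ/mol) occurs with OCH3 at 180°.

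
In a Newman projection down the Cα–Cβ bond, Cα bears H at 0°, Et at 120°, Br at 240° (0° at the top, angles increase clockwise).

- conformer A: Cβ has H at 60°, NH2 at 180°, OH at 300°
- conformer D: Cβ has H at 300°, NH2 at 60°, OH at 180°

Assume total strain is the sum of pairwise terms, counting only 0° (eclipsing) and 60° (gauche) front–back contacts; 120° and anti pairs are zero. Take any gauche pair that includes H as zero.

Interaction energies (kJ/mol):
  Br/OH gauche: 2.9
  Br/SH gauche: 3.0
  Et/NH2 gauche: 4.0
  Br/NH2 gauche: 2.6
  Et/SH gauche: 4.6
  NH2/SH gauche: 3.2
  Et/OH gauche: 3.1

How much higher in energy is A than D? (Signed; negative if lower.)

A is staggered. Et at 120° is gauche with NH2 at 180° (4.0); Br at 240° is gauche with NH2 at 180° (2.6); Br at 240° is gauche with OH at 300° (2.9). Total 9.5 kJ/mol.
D is staggered. Et at 120° is gauche with NH2 at 60° (4.0); Et at 120° is gauche with OH at 180° (3.1); Br at 240° is gauche with OH at 180° (2.9). Total 10.0 kJ/mol.
E(A) − E(D) = 9.5 − 10.0 = -0.5 kJ/mol.

-0.5 kJ/mol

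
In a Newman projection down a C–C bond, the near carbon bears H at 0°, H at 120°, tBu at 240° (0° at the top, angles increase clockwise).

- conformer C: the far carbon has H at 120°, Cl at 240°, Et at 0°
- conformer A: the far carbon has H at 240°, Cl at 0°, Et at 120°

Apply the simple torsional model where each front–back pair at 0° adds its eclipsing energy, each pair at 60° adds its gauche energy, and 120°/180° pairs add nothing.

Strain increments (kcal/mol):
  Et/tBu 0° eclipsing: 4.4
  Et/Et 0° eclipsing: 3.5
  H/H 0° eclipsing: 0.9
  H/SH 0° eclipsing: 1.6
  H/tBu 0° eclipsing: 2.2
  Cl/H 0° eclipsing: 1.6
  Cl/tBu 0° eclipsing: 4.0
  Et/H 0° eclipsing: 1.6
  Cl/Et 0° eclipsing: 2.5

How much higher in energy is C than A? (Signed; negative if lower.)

C (eclipsed): H–Et eclipsed, H–H eclipsed, tBu–Cl eclipsed; 1.6 + 0.9 + 4.0 = 6.5 kcal/mol.
A (eclipsed): H–Cl eclipsed, H–Et eclipsed, tBu–H eclipsed; 1.6 + 1.6 + 2.2 = 5.4 kcal/mol.
E(C) − E(A) = 6.5 − 5.4 = +1.1 kcal/mol.

+1.1 kcal/mol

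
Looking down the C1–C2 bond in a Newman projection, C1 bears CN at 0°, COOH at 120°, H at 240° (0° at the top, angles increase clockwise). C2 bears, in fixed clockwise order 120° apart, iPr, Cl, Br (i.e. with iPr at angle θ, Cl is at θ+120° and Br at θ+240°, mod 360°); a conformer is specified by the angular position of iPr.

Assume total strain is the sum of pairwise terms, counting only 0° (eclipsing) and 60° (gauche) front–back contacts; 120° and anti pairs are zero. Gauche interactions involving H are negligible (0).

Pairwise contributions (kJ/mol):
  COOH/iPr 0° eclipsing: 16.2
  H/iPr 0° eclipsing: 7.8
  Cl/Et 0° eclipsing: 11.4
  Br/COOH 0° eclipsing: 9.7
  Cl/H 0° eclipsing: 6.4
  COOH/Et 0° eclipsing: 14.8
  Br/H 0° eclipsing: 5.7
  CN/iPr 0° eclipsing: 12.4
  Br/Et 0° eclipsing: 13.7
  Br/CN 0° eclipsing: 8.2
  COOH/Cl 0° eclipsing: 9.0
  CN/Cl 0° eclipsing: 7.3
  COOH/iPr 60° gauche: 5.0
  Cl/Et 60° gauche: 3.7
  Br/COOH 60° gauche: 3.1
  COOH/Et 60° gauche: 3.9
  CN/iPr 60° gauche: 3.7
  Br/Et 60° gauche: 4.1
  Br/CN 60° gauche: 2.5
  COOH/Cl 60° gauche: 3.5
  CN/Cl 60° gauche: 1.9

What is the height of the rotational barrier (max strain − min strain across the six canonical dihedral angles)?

iPr at 0° is eclipsed. CN at 0° is eclipsed with iPr at 0° (12.4); COOH at 120° is eclipsed with Cl at 120° (9.0); H at 240° is eclipsed with Br at 240° (5.7). Total 27.1 kJ/mol.
iPr at 60° is staggered. CN at 0° is gauche with iPr at 60° (3.7); CN at 0° is gauche with Br at 300° (2.5); COOH at 120° is gauche with iPr at 60° (5.0); COOH at 120° is gauche with Cl at 180° (3.5). Total 14.7 kJ/mol.
iPr at 120° is eclipsed. CN at 0° is eclipsed with Br at 0° (8.2); COOH at 120° is eclipsed with iPr at 120° (16.2); H at 240° is eclipsed with Cl at 240° (6.4). Total 30.8 kJ/mol.
iPr at 180° is staggered. CN at 0° is gauche with Cl at 300° (1.9); CN at 0° is gauche with Br at 60° (2.5); COOH at 120° is gauche with iPr at 180° (5.0); COOH at 120° is gauche with Br at 60° (3.1). Total 12.5 kJ/mol.
iPr at 240° is eclipsed. CN at 0° is eclipsed with Cl at 0° (7.3); COOH at 120° is eclipsed with Br at 120° (9.7); H at 240° is eclipsed with iPr at 240° (7.8). Total 24.8 kJ/mol.
iPr at 300° is staggered. CN at 0° is gauche with iPr at 300° (3.7); CN at 0° is gauche with Cl at 60° (1.9); COOH at 120° is gauche with Cl at 60° (3.5); COOH at 120° is gauche with Br at 180° (3.1). Total 12.2 kJ/mol.
Max at 120° (30.8 kJ/mol), min at 300° (12.2 kJ/mol); barrier = 18.6 kJ/mol.

18.6 kJ/mol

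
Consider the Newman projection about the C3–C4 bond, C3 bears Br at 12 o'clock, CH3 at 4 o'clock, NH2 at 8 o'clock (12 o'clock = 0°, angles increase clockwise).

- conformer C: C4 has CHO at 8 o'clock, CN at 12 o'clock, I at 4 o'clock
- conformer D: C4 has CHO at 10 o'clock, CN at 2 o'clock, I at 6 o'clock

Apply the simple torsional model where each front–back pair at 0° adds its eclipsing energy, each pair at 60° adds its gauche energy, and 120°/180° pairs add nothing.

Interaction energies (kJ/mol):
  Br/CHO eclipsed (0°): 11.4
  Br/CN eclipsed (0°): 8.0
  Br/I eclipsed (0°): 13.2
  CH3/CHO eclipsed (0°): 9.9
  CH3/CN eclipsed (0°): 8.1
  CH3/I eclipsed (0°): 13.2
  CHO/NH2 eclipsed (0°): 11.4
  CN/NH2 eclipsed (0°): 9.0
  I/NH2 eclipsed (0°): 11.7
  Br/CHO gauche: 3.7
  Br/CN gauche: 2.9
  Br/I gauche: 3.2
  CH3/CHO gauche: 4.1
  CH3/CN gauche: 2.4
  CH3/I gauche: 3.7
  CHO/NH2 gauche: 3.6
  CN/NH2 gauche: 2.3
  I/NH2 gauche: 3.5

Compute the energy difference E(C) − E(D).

C (eclipsed): Br–CN eclipsed, CH3–I eclipsed, NH2–CHO eclipsed; 8.0 + 13.2 + 11.4 = 32.6 kJ/mol.
D (staggered): Br–CHO gauche, Br–CN gauche, CH3–CN gauche, CH3–I gauche, NH2–CHO gauche, NH2–I gauche; 3.7 + 2.9 + 2.4 + 3.7 + 3.6 + 3.5 = 19.8 kJ/mol.
E(C) − E(D) = 32.6 − 19.8 = +12.8 kJ/mol.

+12.8 kJ/mol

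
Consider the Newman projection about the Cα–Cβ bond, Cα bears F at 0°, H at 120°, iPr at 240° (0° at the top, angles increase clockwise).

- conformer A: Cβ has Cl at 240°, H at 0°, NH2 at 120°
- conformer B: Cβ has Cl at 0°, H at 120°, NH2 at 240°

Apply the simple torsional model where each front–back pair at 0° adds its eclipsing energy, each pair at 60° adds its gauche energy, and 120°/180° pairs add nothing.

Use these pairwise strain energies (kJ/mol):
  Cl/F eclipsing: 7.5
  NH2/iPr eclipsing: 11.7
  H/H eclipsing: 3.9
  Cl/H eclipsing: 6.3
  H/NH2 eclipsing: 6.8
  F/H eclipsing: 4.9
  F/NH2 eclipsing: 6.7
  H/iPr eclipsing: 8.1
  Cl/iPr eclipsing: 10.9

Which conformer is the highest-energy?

B

A (eclipsed): F(0°)/H(0°) eclipsed 4.9; H(120°)/NH2(120°) eclipsed 6.8; iPr(240°)/Cl(240°) eclipsed 10.9 → 22.6 kJ/mol.
B (eclipsed): F(0°)/Cl(0°) eclipsed 7.5; H(120°)/H(120°) eclipsed 3.9; iPr(240°)/NH2(240°) eclipsed 11.7 → 23.1 kJ/mol.
B has the highest total (23.1 kJ/mol).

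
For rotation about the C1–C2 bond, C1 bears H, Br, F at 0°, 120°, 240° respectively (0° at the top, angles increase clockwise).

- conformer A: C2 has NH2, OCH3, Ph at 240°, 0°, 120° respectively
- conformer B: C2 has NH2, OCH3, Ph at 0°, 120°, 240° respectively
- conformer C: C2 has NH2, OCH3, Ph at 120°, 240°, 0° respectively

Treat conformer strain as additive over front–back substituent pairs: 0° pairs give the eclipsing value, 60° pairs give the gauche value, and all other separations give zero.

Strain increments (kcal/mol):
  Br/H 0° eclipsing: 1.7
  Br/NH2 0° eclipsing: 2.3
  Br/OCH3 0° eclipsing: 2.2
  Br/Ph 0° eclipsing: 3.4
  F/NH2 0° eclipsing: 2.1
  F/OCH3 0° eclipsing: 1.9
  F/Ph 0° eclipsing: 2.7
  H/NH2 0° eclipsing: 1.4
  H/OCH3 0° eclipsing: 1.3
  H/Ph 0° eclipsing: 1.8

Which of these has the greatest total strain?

A

A (eclipsed): H–OCH3 eclipsed, Br–Ph eclipsed, F–NH2 eclipsed; 1.3 + 3.4 + 2.1 = 6.8 kcal/mol.
B (eclipsed): H–NH2 eclipsed, Br–OCH3 eclipsed, F–Ph eclipsed; 1.4 + 2.2 + 2.7 = 6.3 kcal/mol.
C (eclipsed): H–Ph eclipsed, Br–NH2 eclipsed, F–OCH3 eclipsed; 1.8 + 2.3 + 1.9 = 6.0 kcal/mol.
A has the highest total (6.8 kcal/mol).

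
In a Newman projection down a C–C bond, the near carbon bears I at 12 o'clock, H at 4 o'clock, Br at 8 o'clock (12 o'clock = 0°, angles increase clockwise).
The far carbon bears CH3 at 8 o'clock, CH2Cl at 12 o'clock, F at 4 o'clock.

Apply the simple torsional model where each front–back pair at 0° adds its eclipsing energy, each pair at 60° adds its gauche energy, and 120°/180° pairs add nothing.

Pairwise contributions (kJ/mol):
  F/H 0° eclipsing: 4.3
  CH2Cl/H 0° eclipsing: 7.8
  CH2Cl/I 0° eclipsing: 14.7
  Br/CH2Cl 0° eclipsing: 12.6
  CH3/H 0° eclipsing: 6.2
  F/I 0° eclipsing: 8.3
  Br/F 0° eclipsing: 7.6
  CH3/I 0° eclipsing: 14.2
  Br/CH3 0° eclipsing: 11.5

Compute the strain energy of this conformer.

30.5 kJ/mol

This conformer (eclipsed): I–CH2Cl eclipsed, H–F eclipsed, Br–CH3 eclipsed; 14.7 + 4.3 + 11.5 = 30.5 kJ/mol.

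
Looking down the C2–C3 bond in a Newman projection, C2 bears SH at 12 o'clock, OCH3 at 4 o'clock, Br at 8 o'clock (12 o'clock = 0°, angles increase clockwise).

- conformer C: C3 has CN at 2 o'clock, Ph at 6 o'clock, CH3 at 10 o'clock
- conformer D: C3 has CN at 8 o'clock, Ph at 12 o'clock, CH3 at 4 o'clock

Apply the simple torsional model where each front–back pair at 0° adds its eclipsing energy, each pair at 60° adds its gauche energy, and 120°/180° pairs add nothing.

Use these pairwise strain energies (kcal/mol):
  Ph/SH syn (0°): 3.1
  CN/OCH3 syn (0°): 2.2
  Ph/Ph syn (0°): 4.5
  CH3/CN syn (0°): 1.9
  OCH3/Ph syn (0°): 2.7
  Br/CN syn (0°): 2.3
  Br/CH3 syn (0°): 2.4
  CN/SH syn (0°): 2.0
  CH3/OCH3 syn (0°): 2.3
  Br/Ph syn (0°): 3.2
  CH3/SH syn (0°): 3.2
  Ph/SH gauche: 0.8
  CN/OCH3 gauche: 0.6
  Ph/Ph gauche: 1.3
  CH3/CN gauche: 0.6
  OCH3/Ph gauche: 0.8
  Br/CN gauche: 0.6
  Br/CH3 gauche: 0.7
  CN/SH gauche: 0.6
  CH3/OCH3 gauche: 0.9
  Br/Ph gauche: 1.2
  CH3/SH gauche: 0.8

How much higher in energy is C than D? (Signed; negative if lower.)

-3.0 kcal/mol

C (staggered): SH–CN gauche, SH–CH3 gauche, OCH3–CN gauche, OCH3–Ph gauche, Br–Ph gauche, Br–CH3 gauche; 0.6 + 0.8 + 0.6 + 0.8 + 1.2 + 0.7 = 4.7 kcal/mol.
D (eclipsed): SH–Ph eclipsed, OCH3–CH3 eclipsed, Br–CN eclipsed; 3.1 + 2.3 + 2.3 = 7.7 kcal/mol.
E(C) − E(D) = 4.7 − 7.7 = -3.0 kcal/mol.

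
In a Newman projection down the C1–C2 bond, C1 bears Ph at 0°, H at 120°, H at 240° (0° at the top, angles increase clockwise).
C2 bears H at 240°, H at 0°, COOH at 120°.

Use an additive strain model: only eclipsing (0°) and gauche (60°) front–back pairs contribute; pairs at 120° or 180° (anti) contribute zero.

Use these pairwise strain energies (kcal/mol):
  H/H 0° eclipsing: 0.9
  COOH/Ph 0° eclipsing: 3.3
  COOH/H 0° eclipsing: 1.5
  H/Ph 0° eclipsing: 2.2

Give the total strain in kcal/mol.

4.6 kcal/mol

This conformer (eclipsed): Ph–H eclipsed, H–COOH eclipsed, H–H eclipsed; 2.2 + 1.5 + 0.9 = 4.6 kcal/mol.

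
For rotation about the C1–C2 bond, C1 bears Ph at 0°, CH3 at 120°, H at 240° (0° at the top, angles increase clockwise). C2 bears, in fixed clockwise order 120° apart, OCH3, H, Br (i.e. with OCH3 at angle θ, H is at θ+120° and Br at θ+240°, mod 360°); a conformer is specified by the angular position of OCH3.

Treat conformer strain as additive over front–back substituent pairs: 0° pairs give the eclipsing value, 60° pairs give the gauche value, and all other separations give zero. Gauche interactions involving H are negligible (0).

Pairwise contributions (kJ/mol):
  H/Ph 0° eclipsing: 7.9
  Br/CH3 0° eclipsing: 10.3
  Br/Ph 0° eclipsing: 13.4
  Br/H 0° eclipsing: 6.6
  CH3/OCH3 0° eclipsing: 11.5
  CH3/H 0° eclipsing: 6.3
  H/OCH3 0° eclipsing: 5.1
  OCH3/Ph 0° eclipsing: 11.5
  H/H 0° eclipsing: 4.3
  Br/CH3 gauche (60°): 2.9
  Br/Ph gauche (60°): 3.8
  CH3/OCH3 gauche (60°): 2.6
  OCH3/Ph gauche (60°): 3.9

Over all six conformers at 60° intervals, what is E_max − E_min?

22.4 kJ/mol

OCH3 at 0° is eclipsed. Ph at 0° is eclipsed with OCH3 at 0° (11.5); CH3 at 120° is eclipsed with H at 120° (6.3); H at 240° is eclipsed with Br at 240° (6.6). Total 24.4 kJ/mol.
OCH3 at 60° is staggered. Ph at 0° is gauche with OCH3 at 60° (3.9); Ph at 0° is gauche with Br at 300° (3.8); CH3 at 120° is gauche with OCH3 at 60° (2.6). Total 10.3 kJ/mol.
OCH3 at 120° is eclipsed. Ph at 0° is eclipsed with Br at 0° (13.4); CH3 at 120° is eclipsed with OCH3 at 120° (11.5); H at 240° is eclipsed with H at 240° (4.3). Total 29.2 kJ/mol.
OCH3 at 180° is staggered. Ph at 0° is gauche with Br at 60° (3.8); CH3 at 120° is gauche with OCH3 at 180° (2.6); CH3 at 120° is gauche with Br at 60° (2.9). Total 9.3 kJ/mol.
OCH3 at 240° is eclipsed. Ph at 0° is eclipsed with H at 0° (7.9); CH3 at 120° is eclipsed with Br at 120° (10.3); H at 240° is eclipsed with OCH3 at 240° (5.1). Total 23.3 kJ/mol.
OCH3 at 300° is staggered. Ph at 0° is gauche with OCH3 at 300° (3.9); CH3 at 120° is gauche with Br at 180° (2.9). Total 6.8 kJ/mol.
Max at 120° (29.2 kJ/mol), min at 300° (6.8 kJ/mol); barrier = 22.4 kJ/mol.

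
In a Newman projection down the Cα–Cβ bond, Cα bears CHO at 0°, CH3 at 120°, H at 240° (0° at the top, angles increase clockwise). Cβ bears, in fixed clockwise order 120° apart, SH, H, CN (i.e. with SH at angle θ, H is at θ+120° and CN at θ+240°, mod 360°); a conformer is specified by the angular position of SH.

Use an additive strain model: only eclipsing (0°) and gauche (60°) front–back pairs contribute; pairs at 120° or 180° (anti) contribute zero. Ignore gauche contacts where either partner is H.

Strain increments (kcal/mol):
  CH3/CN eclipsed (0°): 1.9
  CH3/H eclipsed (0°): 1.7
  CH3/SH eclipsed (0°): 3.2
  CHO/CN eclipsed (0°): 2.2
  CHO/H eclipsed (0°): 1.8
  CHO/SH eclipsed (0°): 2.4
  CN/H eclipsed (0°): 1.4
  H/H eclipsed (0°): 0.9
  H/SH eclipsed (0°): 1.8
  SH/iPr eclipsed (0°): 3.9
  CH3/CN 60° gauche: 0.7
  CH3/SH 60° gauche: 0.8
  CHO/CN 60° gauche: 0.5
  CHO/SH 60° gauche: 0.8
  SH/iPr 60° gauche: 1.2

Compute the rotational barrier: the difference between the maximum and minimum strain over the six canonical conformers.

SH at 0° is eclipsed. CHO at 0° is eclipsed with SH at 0° (2.4); CH3 at 120° is eclipsed with H at 120° (1.7); H at 240° is eclipsed with CN at 240° (1.4). Total 5.5 kcal/mol.
SH at 60° is staggered. CHO at 0° is gauche with SH at 60° (0.8); CHO at 0° is gauche with CN at 300° (0.5); CH3 at 120° is gauche with SH at 60° (0.8). Total 2.1 kcal/mol.
SH at 120° is eclipsed. CHO at 0° is eclipsed with CN at 0° (2.2); CH3 at 120° is eclipsed with SH at 120° (3.2); H at 240° is eclipsed with H at 240° (0.9). Total 6.3 kcal/mol.
SH at 180° is staggered. CHO at 0° is gauche with CN at 60° (0.5); CH3 at 120° is gauche with SH at 180° (0.8); CH3 at 120° is gauche with CN at 60° (0.7). Total 2.0 kcal/mol.
SH at 240° is eclipsed. CHO at 0° is eclipsed with H at 0° (1.8); CH3 at 120° is eclipsed with CN at 120° (1.9); H at 240° is eclipsed with SH at 240° (1.8). Total 5.5 kcal/mol.
SH at 300° is staggered. CHO at 0° is gauche with SH at 300° (0.8); CH3 at 120° is gauche with CN at 180° (0.7). Total 1.5 kcal/mol.
Max at 120° (6.3 kcal/mol), min at 300° (1.5 kcal/mol); barrier = 4.8 kcal/mol.

4.8 kcal/mol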